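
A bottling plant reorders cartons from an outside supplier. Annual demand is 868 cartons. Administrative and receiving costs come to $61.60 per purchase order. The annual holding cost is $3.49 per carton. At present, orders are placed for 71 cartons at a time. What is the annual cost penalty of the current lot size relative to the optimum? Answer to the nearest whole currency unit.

Extra cost ≈ $266 per year

EOQ = √(2DS/H) = √(2 × 868 × 61.6 / 3.49) ≈ 175.05.
Cost at Q* = (D/Q*)S + (Q*/2)H = √(2DSH) ≈ $610.91.
Cost at Q = 71: (868/71)×61.6 + (71/2)×3.49 = $753.08 + $123.90 = $876.98.
Excess = $876.98 − $610.91 = $266.07.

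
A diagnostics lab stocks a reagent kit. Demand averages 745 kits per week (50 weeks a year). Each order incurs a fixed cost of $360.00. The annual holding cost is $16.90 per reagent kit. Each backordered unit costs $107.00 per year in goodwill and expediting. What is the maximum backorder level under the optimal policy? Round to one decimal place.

Annual demand D = 745 × 50 = 37,250.
With planned backorders, Q* = √(2DS/H) · √((H+B)/B).
√(2DS/H) = √(2 × 37,250 × 360 / 16.9) = 1259.755.
√((H+B)/B) = √((16.9+107)/107) = 1.0761.
Q* ≈ 1355.595.
S* = Q* · H/(H+B) = 1355.595 × 16.9/123.9 ≈ 184.904.

S* ≈ 184.9 kits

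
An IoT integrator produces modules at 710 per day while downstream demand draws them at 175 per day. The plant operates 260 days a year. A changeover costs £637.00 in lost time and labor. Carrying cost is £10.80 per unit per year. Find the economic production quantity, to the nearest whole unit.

Annual demand D = 175 × 260 = 45,500.
Production build-up factor (1 − d/p) = 1 − 175/710 = 0.7535.
Q* = √(2DS / (H(1 − d/p))) = √(2 × 45,500 × 637 / (10.8 × 0.7535)).
= √(57,967,000 / 8.138) ≈ 2668.891.

Q* ≈ 2,669 modules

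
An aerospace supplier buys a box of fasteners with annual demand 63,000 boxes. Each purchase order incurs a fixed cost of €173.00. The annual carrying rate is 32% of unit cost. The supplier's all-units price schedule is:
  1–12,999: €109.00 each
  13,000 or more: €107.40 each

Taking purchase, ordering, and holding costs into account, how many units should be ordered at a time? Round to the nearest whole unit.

Holding cost per unit per year at price C is H = 0.32·C.
Candidates are each tier's EOQ (if it falls in that tier) and each price-break quantity.
EOQ at €109.00 = 790.5 (feasible in tier 1): TC = 63,000×€109.00 + (63,000/790.5)×173 + (790.5/2)×0.32×€109.00 = €6,894,573.80.
EOQ at €107.40 = 796.4 < 13000, so use break Q=13000: TC = 63,000×€107.40 + (63,000/13000.0)×173 + (13000.0/2)×0.32×€107.40 = €6,990,430.38.
Lowest total cost is €6,894,573.80 at Q = 790.5.

Q* ≈ 791 boxes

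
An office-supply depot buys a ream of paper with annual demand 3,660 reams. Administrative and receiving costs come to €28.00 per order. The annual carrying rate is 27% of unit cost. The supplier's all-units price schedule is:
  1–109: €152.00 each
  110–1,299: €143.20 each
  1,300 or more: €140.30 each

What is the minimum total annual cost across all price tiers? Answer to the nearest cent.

Holding cost per unit per year at price C is H = 0.27·C.
Candidates are each tier's EOQ (if it falls in that tier) and each price-break quantity.
EOQ at €152.00 = 70.7 (feasible in tier 1): TC = 3,660×€152.00 + (3,660/70.7)×28 + (70.7/2)×0.27×€152.00 = €559,220.27.
EOQ at €143.20 = 72.8 < 110, so use break Q=110: TC = 3,660×€143.20 + (3,660/110.0)×28 + (110.0/2)×0.27×€143.20 = €527,170.16.
EOQ at €140.30 = 73.6 < 1300, so use break Q=1300: TC = 3,660×€140.30 + (3,660/1300.0)×28 + (1300.0/2)×0.27×€140.30 = €538,199.48.
Lowest total cost among the candidates is at Q = 110.0.

TC* ≈ €527,170.16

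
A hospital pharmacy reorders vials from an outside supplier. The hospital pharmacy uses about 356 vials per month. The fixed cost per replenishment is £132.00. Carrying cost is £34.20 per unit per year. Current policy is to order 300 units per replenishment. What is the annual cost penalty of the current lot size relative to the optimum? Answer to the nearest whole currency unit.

Extra cost ≈ £799 per year

Annual demand D = 356 × 12 = 4,272.
EOQ = √(2DS/H) = √(2 × 4,272 × 132 / 34.2) ≈ 181.60.
Cost at Q* = (D/Q*)S + (Q*/2)H = √(2DSH) ≈ £6,210.56.
Cost at Q = 300: (4,272/300)×132 + (300/2)×34.2 = £1,879.68 + £5,130.00 = £7,009.68.
Excess = £7,009.68 − £6,210.56 = £799.12.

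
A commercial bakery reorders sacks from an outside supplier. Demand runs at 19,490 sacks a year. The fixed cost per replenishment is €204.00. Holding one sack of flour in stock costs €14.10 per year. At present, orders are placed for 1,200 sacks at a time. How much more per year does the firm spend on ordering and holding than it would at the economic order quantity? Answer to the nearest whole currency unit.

EOQ = √(2DS/H) = √(2 × 19,490 × 204 / 14.1) ≈ 750.98.
Cost at Q* = (D/Q*)S + (Q*/2)H = √(2DSH) ≈ €10,588.77.
Cost at Q = 1,200: (19,490/1,200)×204 + (1,200/2)×14.1 = €3,313.30 + €8,460.00 = €11,773.30.
Excess = €11,773.30 − €10,588.77 = €1,184.53.

Extra cost ≈ €1,185 per year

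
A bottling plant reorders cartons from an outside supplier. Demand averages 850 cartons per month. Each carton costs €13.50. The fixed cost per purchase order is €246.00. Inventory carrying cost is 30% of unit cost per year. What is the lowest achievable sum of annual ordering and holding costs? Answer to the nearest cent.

TC* ≈ €4,508.27

Annual demand D = 850 × 12 = 10,200.
Holding cost H = 0.30 × €13.50 = €4.0500 per unit per year.
Q* = √(2DS/H) = √(2 × 10,200 × 246 / 4.05) ≈ 1113.15.
At Q*, ordering cost (D/Q*)S equals holding cost (Q*/2)H, each = √(DSH/2).
Minimum total = √(2DSH) = √(2 × 10,200 × 246 × 4.05) ≈ 4508.272.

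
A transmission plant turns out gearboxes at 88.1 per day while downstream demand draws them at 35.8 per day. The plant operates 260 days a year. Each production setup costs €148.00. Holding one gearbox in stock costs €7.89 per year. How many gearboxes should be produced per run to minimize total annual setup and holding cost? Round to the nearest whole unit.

Q* ≈ 767 gearboxes

Annual demand D = 35.8 × 260 = 9,308.
Production build-up factor (1 − d/p) = 1 − 35.8/88.1 = 0.5936.
Q* = √(2DS / (H(1 − d/p))) = √(2 × 9,308 × 148 / (7.89 × 0.5936)).
= √(2,755,168 / 4.6838) ≈ 766.960.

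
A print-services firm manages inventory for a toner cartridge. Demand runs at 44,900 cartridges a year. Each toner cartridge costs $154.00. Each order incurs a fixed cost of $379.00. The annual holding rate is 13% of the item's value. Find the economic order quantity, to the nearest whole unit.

Q* ≈ 1,304 cartridges

Holding cost H = 0.13 × $154.00 = $20.0200 per unit per year.
EOQ = √(2DS / H) = √(2 × 44,900 × 379 / 20.02).
= √(34,034,200 / 20.02) = √1,700,009.99 ≈ 1303.844.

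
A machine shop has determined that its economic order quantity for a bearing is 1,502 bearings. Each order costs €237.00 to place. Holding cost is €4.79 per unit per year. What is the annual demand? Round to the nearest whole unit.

D ≈ 22,798 bearings per year

Invert the EOQ relation Q*² = 2DS/H.
From Q* = √(2DS/H): D = Q*²H / (2S) = 1,502² × 4.79 / (2 × 237) = 22798.015.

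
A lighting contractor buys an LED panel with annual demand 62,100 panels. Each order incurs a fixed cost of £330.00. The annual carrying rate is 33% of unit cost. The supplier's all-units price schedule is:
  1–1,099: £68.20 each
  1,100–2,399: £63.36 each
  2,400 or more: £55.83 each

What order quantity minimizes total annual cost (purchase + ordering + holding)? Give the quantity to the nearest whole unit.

Q* ≈ 2,400 panels

Holding cost per unit per year at price C is H = 0.33·C.
For each price level, check whether its EOQ is feasible; otherwise the best quantity at that price is the breakpoint.
Tier 1 (£68.20): EOQ = 1349.5 exceeds tier's upper bound 1099, so this tier is dominated.
EOQ at £63.36 = 1400.1 (feasible in tier 2): TC = 62,100×£63.36 + (62,100/1400.1)×330 + (1400.1/2)×0.33×£63.36 = £3,963,930.02.
EOQ at £55.83 = 1491.5 < 2400, so use break Q=2400: TC = 62,100×£55.83 + (62,100/2400.0)×330 + (2400.0/2)×0.33×£55.83 = £3,497,690.43.
Lowest total cost is £3,497,690.43 at Q = 2400.0.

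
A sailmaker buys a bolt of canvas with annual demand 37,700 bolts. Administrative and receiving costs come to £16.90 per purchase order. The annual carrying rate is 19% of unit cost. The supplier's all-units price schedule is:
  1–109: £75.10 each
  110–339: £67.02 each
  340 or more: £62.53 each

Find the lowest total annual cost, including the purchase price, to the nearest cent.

TC* ≈ £2,361,274.63

Holding cost per unit per year at price C is H = 0.19·C.
Candidates are each tier's EOQ (if it falls in that tier) and each price-break quantity.
Tier 1 (£75.10): EOQ = 298.8 exceeds tier's upper bound 109, so this tier is dominated.
EOQ at £67.02 = 316.3 (feasible in tier 2): TC = 37,700×£67.02 + (37,700/316.3)×16.9 + (316.3/2)×0.19×£67.02 = £2,530,682.17.
EOQ at £62.53 = 327.5 < 340, so use break Q=340: TC = 37,700×£62.53 + (37,700/340.0)×16.9 + (340.0/2)×0.19×£62.53 = £2,361,274.63.
Lowest total cost among the candidates is at Q = 340.0.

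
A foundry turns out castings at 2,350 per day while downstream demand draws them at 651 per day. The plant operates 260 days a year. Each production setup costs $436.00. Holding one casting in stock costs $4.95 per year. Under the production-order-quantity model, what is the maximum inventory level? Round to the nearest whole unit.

I_max ≈ 4,643 castings

Annual demand D = 651 × 260 = 169,260.
Production build-up factor (1 − d/p) = 1 − 651/2,350 = 0.7230.
Q* = √(2DS / (H(1 − d/p))) = √(2 × 169,260 × 436 / (4.95 × 0.7230)).
= √(147,594,720 / 3.5787) ≈ 6421.996.
Maximum inventory = Q*(1 − d/p) = 6421.996 × 0.7230 ≈ 4642.967.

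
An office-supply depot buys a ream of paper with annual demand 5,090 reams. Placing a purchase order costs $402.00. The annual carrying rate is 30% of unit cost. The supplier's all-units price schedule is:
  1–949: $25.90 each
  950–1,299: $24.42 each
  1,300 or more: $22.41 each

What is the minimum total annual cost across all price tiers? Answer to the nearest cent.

Holding cost per unit per year at price C is H = 0.30·C.
For each price level, check whether its EOQ is feasible; otherwise the best quantity at that price is the breakpoint.
EOQ at $25.90 = 725.7 (feasible in tier 1): TC = 5,090×$25.90 + (5,090/725.7)×402 + (725.7/2)×0.30×$25.90 = $137,469.94.
EOQ at $24.42 = 747.4 < 950, so use break Q=950: TC = 5,090×$24.42 + (5,090/950.0)×402 + (950.0/2)×0.30×$24.42 = $129,931.52.
EOQ at $22.41 = 780.2 < 1300, so use break Q=1300: TC = 5,090×$22.41 + (5,090/1300.0)×402 + (1300.0/2)×0.30×$22.41 = $120,010.83.
Lowest total cost among the candidates is at Q = 1300.0.

TC* ≈ $120,010.83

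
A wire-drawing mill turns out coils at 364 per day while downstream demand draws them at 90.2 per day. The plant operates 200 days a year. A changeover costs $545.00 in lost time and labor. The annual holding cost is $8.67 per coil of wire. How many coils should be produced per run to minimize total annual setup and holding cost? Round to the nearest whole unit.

Q* ≈ 1,736 coils

Annual demand D = 90.2 × 200 = 18,040.
Production build-up factor (1 − d/p) = 1 − 90.2/364 = 0.7522.
Q* = √(2DS / (H(1 − d/p))) = √(2 × 18,040 × 545 / (8.67 × 0.7522)).
= √(19,663,600 / 6.5216) ≈ 1736.425.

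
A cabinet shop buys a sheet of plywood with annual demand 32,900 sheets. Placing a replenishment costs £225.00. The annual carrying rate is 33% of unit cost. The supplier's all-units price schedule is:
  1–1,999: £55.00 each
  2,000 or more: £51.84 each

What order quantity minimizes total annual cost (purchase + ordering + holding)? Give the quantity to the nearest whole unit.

Holding cost per unit per year at price C is H = 0.33·C.
For each price level, check whether its EOQ is feasible; otherwise the best quantity at that price is the breakpoint.
EOQ at £55.00 = 903.2 (feasible in tier 1): TC = 32,900×£55.00 + (32,900/903.2)×225 + (903.2/2)×0.33×£55.00 = £1,825,892.40.
EOQ at £51.84 = 930.3 < 2000, so use break Q=2000: TC = 32,900×£51.84 + (32,900/2000.0)×225 + (2000.0/2)×0.33×£51.84 = £1,726,344.45.
Lowest total cost is £1,726,344.45 at Q = 2000.0.

Q* ≈ 2,000 sheets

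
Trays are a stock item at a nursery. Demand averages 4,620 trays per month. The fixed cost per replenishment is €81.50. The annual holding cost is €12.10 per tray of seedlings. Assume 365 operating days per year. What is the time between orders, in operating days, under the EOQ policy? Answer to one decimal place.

T ≈ 5.7 days

Annual demand D = 4,620 × 12 = 55,440.
EOQ = √(2DS/H) = √(2 × 55,440 × 81.5 / 12.1) ≈ 864.20.
Cycle time = Q*/D × 365 = 864.20 / 55,440 × 365 ≈ 5.690 days.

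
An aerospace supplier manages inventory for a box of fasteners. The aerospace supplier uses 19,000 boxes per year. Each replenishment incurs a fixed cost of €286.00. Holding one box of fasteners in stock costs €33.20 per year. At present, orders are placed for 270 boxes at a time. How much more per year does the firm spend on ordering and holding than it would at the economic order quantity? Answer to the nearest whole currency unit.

Extra cost ≈ €5,613 per year

EOQ = √(2DS/H) = √(2 × 19,000 × 286 / 33.2) ≈ 572.14.
Cost at Q* = (D/Q*)S + (Q*/2)H = √(2DSH) ≈ €18,995.20.
Cost at Q = 270: (19,000/270)×286 + (270/2)×33.2 = €20,125.93 + €4,482.00 = €24,607.93.
Excess = €24,607.93 − €18,995.20 = €5,612.73.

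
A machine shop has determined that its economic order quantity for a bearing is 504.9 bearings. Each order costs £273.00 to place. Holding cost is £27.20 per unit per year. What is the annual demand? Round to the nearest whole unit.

D ≈ 12,700 bearings per year

Invert the EOQ relation Q*² = 2DS/H.
From Q* = √(2DS/H): D = Q*²H / (2S) = 504.9² × 27.2 / (2 × 273) = 12699.511.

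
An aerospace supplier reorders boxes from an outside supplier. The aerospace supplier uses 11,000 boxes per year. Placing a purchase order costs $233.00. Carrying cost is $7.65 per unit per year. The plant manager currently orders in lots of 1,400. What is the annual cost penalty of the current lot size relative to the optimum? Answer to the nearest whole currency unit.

Extra cost ≈ $924 per year

EOQ = √(2DS/H) = √(2 × 11,000 × 233 / 7.65) ≈ 818.58.
Cost at Q* = (D/Q*)S + (Q*/2)H = √(2DSH) ≈ $6,262.10.
Cost at Q = 1,400: (11,000/1,400)×233 + (1,400/2)×7.65 = $1,830.71 + $5,355.00 = $7,185.71.
Excess = $7,185.71 − $6,262.10 = $923.61.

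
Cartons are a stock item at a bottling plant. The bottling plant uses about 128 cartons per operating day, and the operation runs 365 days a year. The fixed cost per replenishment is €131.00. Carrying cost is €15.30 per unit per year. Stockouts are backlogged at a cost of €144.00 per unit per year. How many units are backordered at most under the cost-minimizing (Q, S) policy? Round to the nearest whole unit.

Annual demand D = 128 × 365 = 46,720.
With planned backorders, Q* = √(2DS/H) · √((H+B)/B).
√(2DS/H) = √(2 × 46,720 × 131 / 15.3) = 894.451.
√((H+B)/B) = √((15.3+144)/144) = 1.0518.
Q* ≈ 940.769.
S* = Q* · H/(H+B) = 940.769 × 15.3/159.3 ≈ 90.356.

S* ≈ 90 cartons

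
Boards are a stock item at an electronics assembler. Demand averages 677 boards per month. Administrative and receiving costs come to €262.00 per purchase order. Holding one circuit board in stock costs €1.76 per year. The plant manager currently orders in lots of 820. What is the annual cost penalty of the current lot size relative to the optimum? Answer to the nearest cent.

Extra cost ≈ €580.11 per year

Annual demand D = 677 × 12 = 8,124.
EOQ = √(2DS/H) = √(2 × 8,124 × 262 / 1.76) ≈ 1555.23.
Cost at Q* = (D/Q*)S + (Q*/2)H = √(2DSH) ≈ €2,737.20.
Cost at Q = 820: (8,124/820)×262 + (820/2)×1.76 = €2,595.72 + €721.60 = €3,317.32.
Excess = €3,317.32 − €2,737.20 = €580.11.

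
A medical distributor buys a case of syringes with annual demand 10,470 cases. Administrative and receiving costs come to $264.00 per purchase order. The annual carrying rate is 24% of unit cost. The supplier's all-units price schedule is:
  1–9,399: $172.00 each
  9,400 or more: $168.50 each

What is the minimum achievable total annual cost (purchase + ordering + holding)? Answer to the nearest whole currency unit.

TC* ≈ $1,815,946

Holding cost per unit per year at price C is H = 0.24·C.
Evaluate total cost at each tier's feasible EOQ or, if the EOQ is below the tier, at the tier's minimum quantity.
EOQ at $172.00 = 365.9 (feasible in tier 1): TC = 10,470×$172.00 + (10,470/365.9)×264 + (365.9/2)×0.24×$172.00 = $1,815,946.37.
EOQ at $168.50 = 369.7 < 9400, so use break Q=9400: TC = 10,470×$168.50 + (10,470/9400.0)×264 + (9400.0/2)×0.24×$168.50 = $1,954,557.05.
Lowest total cost among the candidates is at Q = 365.9.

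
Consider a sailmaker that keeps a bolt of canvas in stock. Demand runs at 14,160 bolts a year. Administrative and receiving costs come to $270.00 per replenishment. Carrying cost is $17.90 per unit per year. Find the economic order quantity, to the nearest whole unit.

Q* ≈ 654 bolts

EOQ = √(2DS / H) = √(2 × 14,160 × 270 / 17.9).
= √(7,646,400 / 17.9) = √427,173.1844 ≈ 653.585.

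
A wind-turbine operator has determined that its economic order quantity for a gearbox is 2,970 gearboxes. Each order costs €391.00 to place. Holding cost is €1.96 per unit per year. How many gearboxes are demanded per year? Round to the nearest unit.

The basic EOQ model gives Q* = √(2DS/H); rearrange for the unknown.
From Q* = √(2DS/H): D = Q*²H / (2S) = 2,970² × 1.96 / (2 × 391) = 22108.650.

D ≈ 22,109 gearboxes per year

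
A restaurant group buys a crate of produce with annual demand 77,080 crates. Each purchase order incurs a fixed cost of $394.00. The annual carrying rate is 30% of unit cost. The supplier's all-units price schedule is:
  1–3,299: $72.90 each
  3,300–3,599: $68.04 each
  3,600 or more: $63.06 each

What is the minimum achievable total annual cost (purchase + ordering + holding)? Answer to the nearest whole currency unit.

Holding cost per unit per year at price C is H = 0.30·C.
Evaluate total cost at each tier's feasible EOQ or, if the EOQ is below the tier, at the tier's minimum quantity.
EOQ at $72.90 = 1666.5 (feasible in tier 1): TC = 77,080×$72.90 + (77,080/1666.5)×394 + (1666.5/2)×0.30×$72.90 = $5,655,578.71.
EOQ at $68.04 = 1725.0 < 3300, so use break Q=3300: TC = 77,080×$68.04 + (77,080/3300.0)×394 + (3300.0/2)×0.30×$68.04 = $5,287,405.88.
EOQ at $63.06 = 1791.8 < 3600, so use break Q=3600: TC = 77,080×$63.06 + (77,080/3600.0)×394 + (3600.0/2)×0.30×$63.06 = $4,903,153.18.
Lowest total cost among the candidates is at Q = 3600.0.

TC* ≈ $4,903,153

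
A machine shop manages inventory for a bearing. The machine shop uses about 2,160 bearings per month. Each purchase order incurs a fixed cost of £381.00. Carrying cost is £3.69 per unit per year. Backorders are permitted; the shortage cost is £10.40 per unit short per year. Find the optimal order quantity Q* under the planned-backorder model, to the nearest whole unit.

Annual demand D = 2,160 × 12 = 25,920.
With planned backorders, Q* = √(2DS/H) · √((H+B)/B).
√(2DS/H) = √(2 × 25,920 × 381 / 3.69) = 2313.566.
√((H+B)/B) = √((3.69+10.4)/10.4) = 1.1640.
Q* ≈ 2692.902.

Q* ≈ 2,693 bearings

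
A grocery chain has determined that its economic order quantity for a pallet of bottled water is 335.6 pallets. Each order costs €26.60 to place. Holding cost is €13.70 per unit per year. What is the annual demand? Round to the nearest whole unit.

Squaring Q* = √(2DS/H) gives Q*² = 2DS/H.
From Q* = √(2DS/H): D = Q*²H / (2S) = 335.6² × 13.7 / (2 × 26.6) = 29003.662.

D ≈ 29,004 pallets per year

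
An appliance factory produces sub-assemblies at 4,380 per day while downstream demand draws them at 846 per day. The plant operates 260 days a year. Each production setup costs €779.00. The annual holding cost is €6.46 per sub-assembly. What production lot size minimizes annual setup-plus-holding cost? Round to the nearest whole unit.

Annual demand D = 846 × 260 = 219,960.
Production build-up factor (1 − d/p) = 1 − 846/4,380 = 0.8068.
Q* = √(2DS / (H(1 − d/p))) = √(2 × 219,960 × 779 / (6.46 × 0.8068)).
= √(342,697,680 / 5.2122) ≈ 8108.548.

Q* ≈ 8,109 sub-assemblies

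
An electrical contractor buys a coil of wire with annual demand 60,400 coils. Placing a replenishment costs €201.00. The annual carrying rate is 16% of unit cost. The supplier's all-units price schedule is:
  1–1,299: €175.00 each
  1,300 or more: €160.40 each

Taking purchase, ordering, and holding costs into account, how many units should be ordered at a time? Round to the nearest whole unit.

Q* ≈ 1,300 coils

Holding cost per unit per year at price C is H = 0.16·C.
Candidates are each tier's EOQ (if it falls in that tier) and each price-break quantity.
EOQ at €175.00 = 931.2 (feasible in tier 1): TC = 60,400×€175.00 + (60,400/931.2)×201 + (931.2/2)×0.16×€175.00 = €10,596,074.17.
EOQ at €160.40 = 972.7 < 1300, so use break Q=1300: TC = 60,400×€160.40 + (60,400/1300.0)×201 + (1300.0/2)×0.16×€160.40 = €9,714,180.37.
Lowest total cost is €9,714,180.37 at Q = 1300.0.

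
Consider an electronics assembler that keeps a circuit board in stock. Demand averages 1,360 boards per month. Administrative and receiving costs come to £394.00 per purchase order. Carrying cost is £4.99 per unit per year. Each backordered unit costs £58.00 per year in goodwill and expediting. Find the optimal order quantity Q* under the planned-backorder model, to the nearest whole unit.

Annual demand D = 1,360 × 12 = 16,320.
With planned backorders, Q* = √(2DS/H) · √((H+B)/B).
√(2DS/H) = √(2 × 16,320 × 394 / 4.99) = 1605.362.
√((H+B)/B) = √((4.99+58)/58) = 1.0421.
Q* ≈ 1672.995.

Q* ≈ 1,673 boards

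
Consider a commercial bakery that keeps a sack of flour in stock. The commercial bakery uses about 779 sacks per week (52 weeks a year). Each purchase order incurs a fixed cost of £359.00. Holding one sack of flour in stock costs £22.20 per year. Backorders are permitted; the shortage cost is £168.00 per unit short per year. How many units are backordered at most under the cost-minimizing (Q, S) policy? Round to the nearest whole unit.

Annual demand D = 779 × 52 = 40,508.
With planned backorders, Q* = √(2DS/H) · √((H+B)/B).
√(2DS/H) = √(2 × 40,508 × 359 / 22.2) = 1144.606.
√((H+B)/B) = √((22.2+168)/168) = 1.0640.
Q* ≈ 1217.886.
S* = Q* · H/(H+B) = 1217.886 × 22.2/190.2 ≈ 142.151.

S* ≈ 142 sacks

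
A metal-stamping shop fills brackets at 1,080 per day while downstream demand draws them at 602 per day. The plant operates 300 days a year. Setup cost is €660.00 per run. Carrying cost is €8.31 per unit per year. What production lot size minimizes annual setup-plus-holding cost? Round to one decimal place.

Q* ≈ 8,050.9 brackets

Annual demand D = 602 × 300 = 180,600.
Production build-up factor (1 − d/p) = 1 − 602/1,080 = 0.4426.
Q* = √(2DS / (H(1 − d/p))) = √(2 × 180,600 × 660 / (8.31 × 0.4426)).
= √(238,392,000 / 3.6779) ≈ 8050.878.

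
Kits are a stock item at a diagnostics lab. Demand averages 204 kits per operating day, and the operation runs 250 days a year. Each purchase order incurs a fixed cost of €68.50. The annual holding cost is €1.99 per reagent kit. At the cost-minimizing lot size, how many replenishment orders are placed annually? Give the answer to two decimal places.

Annual demand D = 204 × 250 = 51,000.
EOQ = √(2DS/H) = √(2 × 51,000 × 68.5 / 1.99) ≈ 1873.78.
Orders per year = D / Q* = 51,000 / 1873.78 ≈ 27.218.

N ≈ 27.22 orders per year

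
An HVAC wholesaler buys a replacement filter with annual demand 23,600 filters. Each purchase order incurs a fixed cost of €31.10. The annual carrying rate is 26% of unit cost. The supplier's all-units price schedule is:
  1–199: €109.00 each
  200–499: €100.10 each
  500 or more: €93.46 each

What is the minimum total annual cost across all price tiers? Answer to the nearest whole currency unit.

TC* ≈ €2,213,199

Holding cost per unit per year at price C is H = 0.26·C.
Candidates are each tier's EOQ (if it falls in that tier) and each price-break quantity.
Tier 1 (€109.00): EOQ = 227.6 exceeds tier's upper bound 199, so this tier is dominated.
EOQ at €100.10 = 237.5 (feasible in tier 2): TC = 23,600×€100.10 + (23,600/237.5)×31.1 + (237.5/2)×0.26×€100.10 = €2,368,540.95.
EOQ at €93.46 = 245.8 < 500, so use break Q=500: TC = 23,600×€93.46 + (23,600/500.0)×31.1 + (500.0/2)×0.26×€93.46 = €2,213,198.82.
Lowest total cost among the candidates is at Q = 500.0.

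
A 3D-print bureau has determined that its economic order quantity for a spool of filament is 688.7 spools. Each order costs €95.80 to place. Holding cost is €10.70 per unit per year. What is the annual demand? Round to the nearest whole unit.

Invert the EOQ relation Q*² = 2DS/H.
From Q* = √(2DS/H): D = Q*²H / (2S) = 688.7² × 10.7 / (2 × 95.8) = 26487.956.

D ≈ 26,488 spools per year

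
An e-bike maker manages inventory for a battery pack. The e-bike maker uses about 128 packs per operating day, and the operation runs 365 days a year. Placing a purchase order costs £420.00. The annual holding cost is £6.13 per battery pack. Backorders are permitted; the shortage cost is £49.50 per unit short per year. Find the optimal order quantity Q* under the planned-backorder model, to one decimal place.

Q* ≈ 2,682.3 packs

Annual demand D = 128 × 365 = 46,720.
With planned backorders, Q* = √(2DS/H) · √((H+B)/B).
√(2DS/H) = √(2 × 46,720 × 420 / 6.13) = 2530.235.
√((H+B)/B) = √((6.13+49.5)/49.5) = 1.0601.
Q* ≈ 2682.333.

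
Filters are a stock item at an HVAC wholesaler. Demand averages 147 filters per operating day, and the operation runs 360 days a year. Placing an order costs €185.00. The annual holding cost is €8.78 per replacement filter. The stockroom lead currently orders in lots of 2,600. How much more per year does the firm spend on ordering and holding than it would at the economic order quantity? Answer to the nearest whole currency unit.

Extra cost ≈ €2,068 per year

Annual demand D = 147 × 360 = 52,920.
EOQ = √(2DS/H) = √(2 × 52,920 × 185 / 8.78) ≈ 1493.36.
Cost at Q* = (D/Q*)S + (Q*/2)H = √(2DSH) ≈ €13,111.67.
Cost at Q = 2,600: (52,920/2,600)×185 + (2,600/2)×8.78 = €3,765.46 + €11,414.00 = €15,179.46.
Excess = €15,179.46 − €13,111.67 = €2,067.79.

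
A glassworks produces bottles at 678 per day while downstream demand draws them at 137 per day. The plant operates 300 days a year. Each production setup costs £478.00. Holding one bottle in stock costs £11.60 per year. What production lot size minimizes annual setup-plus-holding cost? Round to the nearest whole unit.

Q* ≈ 2,060 bottles

Annual demand D = 137 × 300 = 41,100.
Production build-up factor (1 − d/p) = 1 − 137/678 = 0.7979.
Q* = √(2DS / (H(1 − d/p))) = √(2 × 41,100 × 478 / (11.6 × 0.7979)).
= √(39,291,600 / 9.256) ≈ 2060.331.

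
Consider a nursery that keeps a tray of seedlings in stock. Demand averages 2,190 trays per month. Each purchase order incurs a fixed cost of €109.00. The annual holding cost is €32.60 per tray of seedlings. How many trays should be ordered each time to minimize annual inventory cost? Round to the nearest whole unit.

Q* ≈ 419 trays

Annual demand D = 2,190 × 12 = 26,280.
EOQ = √(2DS / H) = √(2 × 26,280 × 109 / 32.6).
= √(5,729,040 / 32.6) = √175,737.4233 ≈ 419.210.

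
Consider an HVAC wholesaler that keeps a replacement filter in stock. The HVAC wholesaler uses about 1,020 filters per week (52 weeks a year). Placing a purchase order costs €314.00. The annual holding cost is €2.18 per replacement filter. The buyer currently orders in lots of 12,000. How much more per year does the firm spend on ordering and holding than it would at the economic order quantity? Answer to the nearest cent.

Annual demand D = 1,020 × 52 = 53,040.
EOQ = √(2DS/H) = √(2 × 53,040 × 314 / 2.18) ≈ 3908.89.
Cost at Q* = (D/Q*)S + (Q*/2)H = √(2DSH) ≈ €8,521.38.
Cost at Q = 12,000: (53,040/12,000)×314 + (12,000/2)×2.18 = €1,387.88 + €13,080.00 = €14,467.88.
Excess = €14,467.88 − €8,521.38 = €5,946.50.

Extra cost ≈ €5,946.50 per year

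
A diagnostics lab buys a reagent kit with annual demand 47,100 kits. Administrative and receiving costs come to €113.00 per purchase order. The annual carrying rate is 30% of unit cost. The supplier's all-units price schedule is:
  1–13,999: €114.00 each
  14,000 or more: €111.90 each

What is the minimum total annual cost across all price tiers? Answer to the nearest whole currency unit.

TC* ≈ €5,388,480

Holding cost per unit per year at price C is H = 0.30·C.
Evaluate total cost at each tier's feasible EOQ or, if the EOQ is below the tier, at the tier's minimum quantity.
EOQ at €114.00 = 557.9 (feasible in tier 1): TC = 47,100×€114.00 + (47,100/557.9)×113 + (557.9/2)×0.30×€114.00 = €5,388,479.97.
EOQ at €111.90 = 563.1 < 14000, so use break Q=14000: TC = 47,100×€111.90 + (47,100/14000.0)×113 + (14000.0/2)×0.30×€111.90 = €5,505,860.16.
Lowest total cost among the candidates is at Q = 557.9.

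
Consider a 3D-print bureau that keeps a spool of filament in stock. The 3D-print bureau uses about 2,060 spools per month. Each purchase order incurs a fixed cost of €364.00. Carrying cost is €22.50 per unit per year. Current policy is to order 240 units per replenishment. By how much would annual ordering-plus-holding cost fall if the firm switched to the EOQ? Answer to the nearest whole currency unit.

Extra cost ≈ €20,070 per year

Annual demand D = 2,060 × 12 = 24,720.
EOQ = √(2DS/H) = √(2 × 24,720 × 364 / 22.5) ≈ 894.33.
Cost at Q* = (D/Q*)S + (Q*/2)H = √(2DSH) ≈ €20,122.47.
Cost at Q = 240: (24,720/240)×364 + (240/2)×22.5 = €37,492.00 + €2,700.00 = €40,192.00.
Excess = €40,192.00 − €20,122.47 = €20,069.53.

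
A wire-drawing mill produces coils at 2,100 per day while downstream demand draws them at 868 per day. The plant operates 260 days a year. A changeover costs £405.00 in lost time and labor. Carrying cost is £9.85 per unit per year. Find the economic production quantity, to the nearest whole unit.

Q* ≈ 5,624 coils

Annual demand D = 868 × 260 = 225,680.
Production build-up factor (1 − d/p) = 1 − 868/2,100 = 0.5867.
Q* = √(2DS / (H(1 − d/p))) = √(2 × 225,680 × 405 / (9.85 × 0.5867)).
= √(182,800,800 / 5.7787) ≈ 5624.387.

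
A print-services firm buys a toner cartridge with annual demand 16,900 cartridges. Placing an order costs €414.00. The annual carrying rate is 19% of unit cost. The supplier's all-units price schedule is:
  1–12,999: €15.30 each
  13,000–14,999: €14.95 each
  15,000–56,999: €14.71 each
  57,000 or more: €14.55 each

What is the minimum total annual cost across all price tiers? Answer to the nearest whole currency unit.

TC* ≈ €264,948

Holding cost per unit per year at price C is H = 0.19·C.
Evaluate total cost at each tier's feasible EOQ or, if the EOQ is below the tier, at the tier's minimum quantity.
EOQ at €15.30 = 2194.0 (feasible in tier 1): TC = 16,900×€15.30 + (16,900/2194.0)×414 + (2194.0/2)×0.19×€15.30 = €264,947.95.
EOQ at €14.95 = 2219.5 < 13000, so use break Q=13000: TC = 16,900×€14.95 + (16,900/13000.0)×414 + (13000.0/2)×0.19×€14.95 = €271,656.45.
EOQ at €14.71 = 2237.6 < 15000, so use break Q=15000: TC = 16,900×€14.71 + (16,900/15000.0)×414 + (15000.0/2)×0.19×€14.71 = €270,027.19.
EOQ at €14.55 = 2249.8 < 57000, so use break Q=57000: TC = 16,900×€14.55 + (16,900/57000.0)×414 + (57000.0/2)×0.19×€14.55 = €324,806.00.
Lowest total cost among the candidates is at Q = 2194.0.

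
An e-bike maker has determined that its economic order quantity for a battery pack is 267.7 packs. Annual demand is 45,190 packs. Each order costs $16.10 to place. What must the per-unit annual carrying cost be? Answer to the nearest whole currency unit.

The basic EOQ model gives Q* = √(2DS/H); rearrange for the unknown.
From Q* = √(2DS/H): H = 2DS / Q*² = 2 × 45,190 × 16.1 / 267.7² = 20.3049.

H ≈ $20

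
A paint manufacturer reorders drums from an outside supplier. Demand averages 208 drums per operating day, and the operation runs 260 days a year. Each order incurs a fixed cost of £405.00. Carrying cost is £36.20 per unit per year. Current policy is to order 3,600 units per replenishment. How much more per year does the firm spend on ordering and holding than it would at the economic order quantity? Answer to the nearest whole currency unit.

Annual demand D = 208 × 260 = 54,080.
EOQ = √(2DS/H) = √(2 × 54,080 × 405 / 36.2) ≈ 1100.04.
Cost at Q* = (D/Q*)S + (Q*/2)H = √(2DSH) ≈ £39,821.27.
Cost at Q = 3,600: (54,080/3,600)×405 + (3,600/2)×36.2 = £6,084.00 + £65,160.00 = £71,244.00.
Excess = £71,244.00 − £39,821.27 = £31,422.73.

Extra cost ≈ £31,423 per year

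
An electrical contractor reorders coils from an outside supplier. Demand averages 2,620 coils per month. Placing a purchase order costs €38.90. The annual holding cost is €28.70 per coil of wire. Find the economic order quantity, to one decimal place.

Q* ≈ 291.9 coils

Annual demand D = 2,620 × 12 = 31,440.
EOQ = √(2DS / H) = √(2 × 31,440 × 38.9 / 28.7).
= √(2,446,032 / 28.7) = √85,227.5958 ≈ 291.938.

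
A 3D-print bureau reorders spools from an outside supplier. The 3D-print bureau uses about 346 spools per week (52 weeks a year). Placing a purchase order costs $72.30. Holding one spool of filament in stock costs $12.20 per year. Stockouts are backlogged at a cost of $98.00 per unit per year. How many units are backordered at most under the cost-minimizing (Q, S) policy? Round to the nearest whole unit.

Annual demand D = 346 × 52 = 17,992.
With planned backorders, Q* = √(2DS/H) · √((H+B)/B).
√(2DS/H) = √(2 × 17,992 × 72.3 / 12.2) = 461.789.
√((H+B)/B) = √((12.2+98)/98) = 1.0604.
Q* ≈ 489.691.
S* = Q* · H/(H+B) = 489.691 × 12.2/110.2 ≈ 54.213.

S* ≈ 54 spools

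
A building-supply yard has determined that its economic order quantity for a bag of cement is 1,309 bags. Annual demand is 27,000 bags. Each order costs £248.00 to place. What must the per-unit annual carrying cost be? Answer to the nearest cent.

H ≈ £7.82

Invert the EOQ relation Q*² = 2DS/H.
From Q* = √(2DS/H): H = 2DS / Q*² = 2 × 27,000 × 248 / 1,309² = 7.8157.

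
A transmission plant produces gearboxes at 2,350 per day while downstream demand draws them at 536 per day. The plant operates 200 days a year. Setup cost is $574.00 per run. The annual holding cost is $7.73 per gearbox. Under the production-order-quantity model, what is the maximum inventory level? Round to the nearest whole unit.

Annual demand D = 536 × 200 = 107,200.
Production build-up factor (1 − d/p) = 1 − 536/2,350 = 0.7719.
Q* = √(2DS / (H(1 − d/p))) = √(2 × 107,200 × 574 / (7.73 × 0.7719)).
= √(123,065,600 / 5.9669) ≈ 4541.443.
Maximum inventory = Q*(1 − d/p) = 4541.443 × 0.7719 ≈ 3505.608.

I_max ≈ 3,506 gearboxes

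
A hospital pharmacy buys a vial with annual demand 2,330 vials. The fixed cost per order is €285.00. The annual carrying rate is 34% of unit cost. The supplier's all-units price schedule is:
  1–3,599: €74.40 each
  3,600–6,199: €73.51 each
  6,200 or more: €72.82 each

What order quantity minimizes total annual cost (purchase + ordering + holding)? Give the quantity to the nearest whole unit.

Holding cost per unit per year at price C is H = 0.34·C.
For each price level, check whether its EOQ is feasible; otherwise the best quantity at that price is the breakpoint.
EOQ at €74.40 = 229.1 (feasible in tier 1): TC = 2,330×€74.40 + (2,330/229.1)×285 + (229.1/2)×0.34×€74.40 = €179,148.17.
EOQ at €73.51 = 230.5 < 3600, so use break Q=3600: TC = 2,330×€73.51 + (2,330/3600.0)×285 + (3600.0/2)×0.34×€73.51 = €216,450.88.
EOQ at €72.82 = 231.6 < 6200, so use break Q=6200: TC = 2,330×€72.82 + (2,330/6200.0)×285 + (6200.0/2)×0.34×€72.82 = €246,529.98.
Lowest total cost is €179,148.17 at Q = 229.1.

Q* ≈ 229 vials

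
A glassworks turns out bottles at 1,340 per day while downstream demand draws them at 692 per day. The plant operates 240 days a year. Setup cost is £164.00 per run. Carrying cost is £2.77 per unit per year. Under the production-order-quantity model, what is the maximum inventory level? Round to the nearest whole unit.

I_max ≈ 3,084 bottles

Annual demand D = 692 × 240 = 166,080.
Production build-up factor (1 − d/p) = 1 − 692/1,340 = 0.4836.
Q* = √(2DS / (H(1 − d/p))) = √(2 × 166,080 × 164 / (2.77 × 0.4836)).
= √(54,474,240 / 1.3395) ≈ 6377.061.
Maximum inventory = Q*(1 − d/p) = 6377.061 × 0.4836 ≈ 3083.833.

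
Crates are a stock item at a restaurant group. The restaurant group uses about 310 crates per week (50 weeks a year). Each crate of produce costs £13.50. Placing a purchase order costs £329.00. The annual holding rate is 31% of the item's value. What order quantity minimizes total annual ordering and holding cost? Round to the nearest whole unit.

Annual demand D = 310 × 50 = 15,500.
Holding cost H = 0.31 × £13.50 = £4.1850 per unit per year.
EOQ = √(2DS / H) = √(2 × 15,500 × 329 / 4.185).
= √(10,199,000 / 4.185) = √2,437,037.037 ≈ 1561.101.

Q* ≈ 1,561 crates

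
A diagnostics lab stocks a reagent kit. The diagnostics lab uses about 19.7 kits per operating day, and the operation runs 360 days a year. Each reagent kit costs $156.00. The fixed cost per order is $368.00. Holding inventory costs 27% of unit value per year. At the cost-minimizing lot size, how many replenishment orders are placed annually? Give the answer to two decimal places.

N ≈ 20.15 orders per year

Annual demand D = 19.7 × 360 = 7,092.
Holding cost H = 0.27 × $156.00 = $42.1200 per unit per year.
The optimal lot size = √(2DS/H) = √(2 × 7,092 × 368 / 42.12) ≈ 352.03.
Orders per year = D / Q* = 7,092 / 352.03 ≈ 20.146.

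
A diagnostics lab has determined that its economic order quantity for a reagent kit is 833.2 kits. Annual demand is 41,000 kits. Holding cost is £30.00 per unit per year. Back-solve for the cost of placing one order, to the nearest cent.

S ≈ £253.98

Squaring Q* = √(2DS/H) gives Q*² = 2DS/H.
From Q* = √(2DS/H): S = Q*²H / (2D) = 833.2² × 30 / (2 × 41,000) = 253.9837.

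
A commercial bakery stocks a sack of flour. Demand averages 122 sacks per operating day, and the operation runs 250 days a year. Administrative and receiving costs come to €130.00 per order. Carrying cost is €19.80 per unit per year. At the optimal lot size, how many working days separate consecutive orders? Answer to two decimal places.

T ≈ 5.19 days

Annual demand D = 122 × 250 = 30,500.
Q* = √(2DS/H) = √(2 × 30,500 × 130 / 19.8) ≈ 632.85.
Cycle time = Q*/D × 250 = 632.85 / 30,500 × 250 ≈ 5.187 days.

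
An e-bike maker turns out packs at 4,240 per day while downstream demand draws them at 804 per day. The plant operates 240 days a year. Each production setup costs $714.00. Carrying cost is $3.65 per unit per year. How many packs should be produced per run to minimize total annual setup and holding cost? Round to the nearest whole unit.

Q* ≈ 9,652 packs

Annual demand D = 804 × 240 = 192,960.
Production build-up factor (1 − d/p) = 1 − 804/4,240 = 0.8104.
Q* = √(2DS / (H(1 − d/p))) = √(2 × 192,960 × 714 / (3.65 × 0.8104)).
= √(275,546,880 / 2.9579) ≈ 9651.786.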